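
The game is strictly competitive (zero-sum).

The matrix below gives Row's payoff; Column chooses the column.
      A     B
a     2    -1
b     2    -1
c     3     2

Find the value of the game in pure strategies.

2

Row minima: -1, -1, 2 → Row's maximin is 2.
Column maxima: 3, 2 → Column's minimax is 2.
They coincide at (c, B), so the value is 2.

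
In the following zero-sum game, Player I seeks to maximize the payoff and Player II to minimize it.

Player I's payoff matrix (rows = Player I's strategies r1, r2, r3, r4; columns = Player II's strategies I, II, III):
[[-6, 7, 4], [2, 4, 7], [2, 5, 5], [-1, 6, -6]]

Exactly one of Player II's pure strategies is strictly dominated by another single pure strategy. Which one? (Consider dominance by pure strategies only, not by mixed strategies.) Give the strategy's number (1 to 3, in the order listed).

Player II prefers columns that give Player I less. Compare II with I: -6 < 7, 2 < 4, 2 < 5, -1 < 6.
So I strictly dominates II for Player II; II is strictly dominated.

2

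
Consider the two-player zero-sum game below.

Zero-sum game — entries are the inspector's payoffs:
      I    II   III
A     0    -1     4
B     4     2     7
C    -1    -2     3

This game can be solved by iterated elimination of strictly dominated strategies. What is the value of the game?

Column I is strictly dominated by II for the inspectee (-1<0, 2<4, -2<-1); eliminate I.
Row A is strictly dominated by row B (2>-1, 7>4); eliminate A.
Column III is strictly dominated by II for the inspectee (2<7, -2<3); eliminate III.
Row C is strictly dominated by row B (2>-2); eliminate C.
Only (B, II) remains, with payoff 2.

2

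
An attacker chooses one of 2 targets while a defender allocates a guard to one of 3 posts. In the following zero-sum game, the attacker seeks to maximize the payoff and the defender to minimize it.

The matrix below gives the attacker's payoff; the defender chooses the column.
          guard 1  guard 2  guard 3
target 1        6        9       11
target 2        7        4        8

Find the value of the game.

13/2

Column guard 3 is strictly dominated by guard 2 for the defender (it gives the attacker more in every row).
The remaining 2×2 game on (target 1, target 2) × (guard 1, guard 2) has no saddle point. Let the attacker play target 1 with probability p; indifference gives 6p + 7(1−p) = 9p + 4(1−p), so p = 1/2.
Similarly the defender's optimal q on guard 1 is 5/6, and the value is 6·(5/6) + (9)·(1/6) = 13/2.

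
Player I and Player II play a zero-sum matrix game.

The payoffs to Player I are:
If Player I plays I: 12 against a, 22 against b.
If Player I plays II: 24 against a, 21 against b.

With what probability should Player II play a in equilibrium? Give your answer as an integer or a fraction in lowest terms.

1/13

Row minima are 12 and 21, so Player I's maximin is 21; column maxima are 24 and 22, so Player II's minimax is 22. These differ, so the equilibrium is in mixed strategies.
Let Player II play a with probability q. Player I is indifferent when 12q + 22(1−q) = 24q + 21(1−q), giving q = 1/13.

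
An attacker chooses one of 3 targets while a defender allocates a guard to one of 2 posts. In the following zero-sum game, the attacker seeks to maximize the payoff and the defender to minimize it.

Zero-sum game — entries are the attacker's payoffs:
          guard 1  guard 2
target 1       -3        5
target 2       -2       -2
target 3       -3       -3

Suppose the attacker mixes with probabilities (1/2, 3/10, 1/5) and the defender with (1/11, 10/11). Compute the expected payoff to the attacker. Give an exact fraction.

103/110

Against (1/11, 10/11), each row's expected payoff is target 1: 47/11; target 2: -2; target 3: -3.
Taking the (1/2, 3/10, 1/5)-weighted average: (1/2)·(47/11) + (3/10)·(-2) + (1/5)·(-3) = 103/110.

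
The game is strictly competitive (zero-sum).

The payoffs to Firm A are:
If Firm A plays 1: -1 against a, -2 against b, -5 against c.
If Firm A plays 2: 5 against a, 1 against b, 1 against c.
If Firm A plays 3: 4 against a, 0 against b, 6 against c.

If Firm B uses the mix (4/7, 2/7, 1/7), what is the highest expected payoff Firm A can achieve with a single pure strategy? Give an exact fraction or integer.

23/7

1: (-1)·(4/7) + (-2)·(2/7) + (-5)·(1/7) = -13/7.
2: (5)·(4/7) + (1)·(2/7) + (1)·(1/7) = 23/7.
3: (4)·(4/7) + (0)·(2/7) + (6)·(1/7) = 22/7.
The best pure response is 2 with expected payoff 23/7.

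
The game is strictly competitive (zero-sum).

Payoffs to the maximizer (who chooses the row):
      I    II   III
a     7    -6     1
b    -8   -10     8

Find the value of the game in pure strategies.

Row minima: -6, -10 → the maximizer's maximin is -6.
Column maxima: 7, -6, 8 → the minimizer's minimax is -6.
They coincide at (a, II), so the value is -6.

-6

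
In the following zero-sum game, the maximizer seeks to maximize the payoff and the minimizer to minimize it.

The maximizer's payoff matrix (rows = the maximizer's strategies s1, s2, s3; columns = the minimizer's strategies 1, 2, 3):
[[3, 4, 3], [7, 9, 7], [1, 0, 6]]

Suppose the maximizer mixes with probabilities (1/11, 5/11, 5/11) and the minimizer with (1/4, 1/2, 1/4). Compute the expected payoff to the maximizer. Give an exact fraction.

Against (1/4, 1/2, 1/4), each row's expected payoff is s1: 7/2; s2: 8; s3: 7/4.
Taking the (1/11, 5/11, 5/11)-weighted average: (1/11)·(7/2) + (5/11)·(8) + (5/11)·(7/4) = 19/4.

19/4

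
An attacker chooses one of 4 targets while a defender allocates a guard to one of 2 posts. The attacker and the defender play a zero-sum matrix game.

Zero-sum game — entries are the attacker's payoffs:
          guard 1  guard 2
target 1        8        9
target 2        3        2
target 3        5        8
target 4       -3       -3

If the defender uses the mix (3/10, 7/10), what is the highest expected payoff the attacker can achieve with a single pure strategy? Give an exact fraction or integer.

target 1: (8)·(3/10) + (9)·(7/10) = 87/10.
target 2: (3)·(3/10) + (2)·(7/10) = 23/10.
target 3: (5)·(3/10) + (8)·(7/10) = 71/10.
target 4: (-3)·(3/10) + (-3)·(7/10) = -3.
The best pure response is target 1 with expected payoff 87/10.

87/10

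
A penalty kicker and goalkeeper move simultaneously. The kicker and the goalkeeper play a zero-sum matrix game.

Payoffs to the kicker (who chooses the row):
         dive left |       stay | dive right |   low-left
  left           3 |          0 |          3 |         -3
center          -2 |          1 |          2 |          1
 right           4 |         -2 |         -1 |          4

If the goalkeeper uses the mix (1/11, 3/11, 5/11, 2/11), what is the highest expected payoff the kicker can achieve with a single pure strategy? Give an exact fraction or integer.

13/11

left: (3)·(1/11) + (0)·(3/11) + (3)·(5/11) + (-3)·(2/11) = 12/11.
center: (-2)·(1/11) + (1)·(3/11) + (2)·(5/11) + (1)·(2/11) = 13/11.
right: (4)·(1/11) + (-2)·(3/11) + (-1)·(5/11) + (4)·(2/11) = 1/11.
The best pure response is center with expected payoff 13/11.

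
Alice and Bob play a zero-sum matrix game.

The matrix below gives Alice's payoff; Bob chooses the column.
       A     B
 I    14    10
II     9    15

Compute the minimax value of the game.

12

Row minima are 10 and 9, so Alice's maximin is 10; column maxima are 14 and 15, so Bob's minimax is 14. These differ, so the equilibrium is in mixed strategies.
Let Alice play I with probability p. Bob is indifferent when 14p + 9(1−p) = 10p + 15(1−p), giving p = 3/5.
Let Bob play A with probability q. Alice is indifferent when 14q + 10(1−q) = 9q + 15(1−q), giving q = 1/2.
The value is 14·(1/2) + (10)·(1/2) = 12.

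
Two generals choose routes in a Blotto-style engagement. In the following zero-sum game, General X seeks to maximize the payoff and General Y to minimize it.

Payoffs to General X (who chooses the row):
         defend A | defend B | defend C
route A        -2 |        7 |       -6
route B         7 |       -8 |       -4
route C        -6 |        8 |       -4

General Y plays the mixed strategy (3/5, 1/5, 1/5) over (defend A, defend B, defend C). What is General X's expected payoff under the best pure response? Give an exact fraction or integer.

route A: (-2)·(3/5) + (7)·(1/5) + (-6)·(1/5) = -1.
route B: (7)·(3/5) + (-8)·(1/5) + (-4)·(1/5) = 9/5.
route C: (-6)·(3/5) + (8)·(1/5) + (-4)·(1/5) = -14/5.
The best pure response is route B with expected payoff 9/5.

9/5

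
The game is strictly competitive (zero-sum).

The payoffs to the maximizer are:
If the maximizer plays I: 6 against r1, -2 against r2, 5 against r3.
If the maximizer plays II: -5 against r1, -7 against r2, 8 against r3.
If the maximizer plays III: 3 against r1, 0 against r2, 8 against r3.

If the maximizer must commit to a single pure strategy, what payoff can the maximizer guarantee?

The worst-case payoff for each row is I: -2, II: -7, III: 0.
The best of these is 0.

0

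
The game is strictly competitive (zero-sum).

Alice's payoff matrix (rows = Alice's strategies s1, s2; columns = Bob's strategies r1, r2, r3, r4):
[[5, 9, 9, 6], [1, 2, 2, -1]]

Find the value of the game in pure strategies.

Row minima: 5, -1 → Alice's maximin is 5.
Column maxima: 5, 9, 9, 6 → Bob's minimax is 5.
They coincide at (s1, r1), so the value is 5.

5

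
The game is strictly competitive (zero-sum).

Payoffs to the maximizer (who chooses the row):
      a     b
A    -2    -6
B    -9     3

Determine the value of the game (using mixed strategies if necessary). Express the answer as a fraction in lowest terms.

Row minima are -6 and -9, so the maximizer's maximin is -6; column maxima are -2 and 3, so the minimizer's minimax is -2. These differ, so the equilibrium is in mixed strategies.
Let the maximizer play A with probability p. The minimizer is indifferent when −2p − 9(1−p) = −6p + 3(1−p), giving p = 3/4.
Let the minimizer play a with probability q. The maximizer is indifferent when −2q − 6(1−q) = −9q + 3(1−q), giving q = 9/16.
The value is -2·(9/16) + (-6)·(7/16) = -15/4.

-15/4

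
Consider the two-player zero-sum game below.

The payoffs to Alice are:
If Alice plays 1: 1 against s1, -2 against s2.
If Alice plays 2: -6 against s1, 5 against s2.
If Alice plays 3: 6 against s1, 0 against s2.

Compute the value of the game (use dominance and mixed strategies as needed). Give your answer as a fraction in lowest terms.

Row 1 is strictly dominated by row 3, so Alice never plays it.
The remaining 2×2 game on (2, 3) × (s1, s2) has no saddle point. Let Alice play 2 with probability p; indifference gives −6p + 6(1−p) = 5p, so p = 6/17.
Similarly Bob's optimal q on s1 is 5/17, and the value is -6·(5/17) + (5)·(12/17) = 30/17.

30/17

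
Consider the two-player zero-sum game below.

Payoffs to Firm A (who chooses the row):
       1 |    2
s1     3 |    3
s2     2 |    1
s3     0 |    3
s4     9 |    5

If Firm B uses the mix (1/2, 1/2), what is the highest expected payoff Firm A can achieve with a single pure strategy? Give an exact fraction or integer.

7

s1: (3)·(1/2) + (3)·(1/2) = 3.
s2: (2)·(1/2) + (1)·(1/2) = 3/2.
s3: (0)·(1/2) + (3)·(1/2) = 3/2.
s4: (9)·(1/2) + (5)·(1/2) = 7.
The best pure response is s4 with expected payoff 7.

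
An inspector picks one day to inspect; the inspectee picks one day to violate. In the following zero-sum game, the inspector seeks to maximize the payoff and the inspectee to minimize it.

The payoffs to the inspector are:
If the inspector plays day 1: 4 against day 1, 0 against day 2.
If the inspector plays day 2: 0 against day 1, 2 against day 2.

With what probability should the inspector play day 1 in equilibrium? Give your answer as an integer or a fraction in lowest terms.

1/3

Row minima are 0 and 0, so the inspector's maximin is 0; column maxima are 4 and 2, so the inspectee's minimax is 2. These differ, so the equilibrium is in mixed strategies.
Let the inspector play day 1 with probability p. The inspectee is indifferent when 4p = 2(1−p), giving p = 1/3.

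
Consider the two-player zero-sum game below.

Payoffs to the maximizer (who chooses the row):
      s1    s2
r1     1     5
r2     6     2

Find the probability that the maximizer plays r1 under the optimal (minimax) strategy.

Row minima are 1 and 2, so the maximizer's maximin is 2; column maxima are 6 and 5, so the minimizer's minimax is 5. These differ, so the equilibrium is in mixed strategies.
Let the maximizer play r1 with probability p. The minimizer is indifferent when p + 6(1−p) = 5p + 2(1−p), giving p = 1/2.

1/2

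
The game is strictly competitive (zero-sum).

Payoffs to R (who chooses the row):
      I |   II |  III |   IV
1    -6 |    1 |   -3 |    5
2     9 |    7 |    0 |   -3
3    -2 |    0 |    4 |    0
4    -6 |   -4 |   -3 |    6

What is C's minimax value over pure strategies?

4

The worst case (largest entry) in each column is I: 9, II: 7, III: 4, IV: 6.
The best (smallest) of these is 4.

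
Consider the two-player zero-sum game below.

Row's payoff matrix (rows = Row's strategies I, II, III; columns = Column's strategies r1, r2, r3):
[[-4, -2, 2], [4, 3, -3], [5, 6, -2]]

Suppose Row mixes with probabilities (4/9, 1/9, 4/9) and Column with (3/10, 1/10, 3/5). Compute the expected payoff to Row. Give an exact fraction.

5/18

Against (3/10, 1/10, 3/5), each row's expected payoff is I: -1/5; II: -3/10; III: 9/10.
Taking the (4/9, 1/9, 4/9)-weighted average: (4/9)·(-1/5) + (1/9)·(-3/10) + (4/9)·(9/10) = 5/18.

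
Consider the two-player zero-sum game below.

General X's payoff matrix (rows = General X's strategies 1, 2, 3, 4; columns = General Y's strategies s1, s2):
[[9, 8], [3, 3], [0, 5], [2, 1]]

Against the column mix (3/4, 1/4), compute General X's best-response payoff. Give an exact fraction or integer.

1: (9)·(3/4) + (8)·(1/4) = 35/4.
2: (3)·(3/4) + (3)·(1/4) = 3.
3: (0)·(3/4) + (5)·(1/4) = 5/4.
4: (2)·(3/4) + (1)·(1/4) = 7/4.
The best pure response is 1 with expected payoff 35/4.

35/4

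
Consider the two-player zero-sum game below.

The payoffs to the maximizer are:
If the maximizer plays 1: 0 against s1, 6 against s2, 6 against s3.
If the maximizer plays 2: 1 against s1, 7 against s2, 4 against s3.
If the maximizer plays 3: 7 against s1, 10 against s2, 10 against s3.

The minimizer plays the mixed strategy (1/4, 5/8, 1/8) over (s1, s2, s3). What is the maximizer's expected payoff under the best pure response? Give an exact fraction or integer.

1: (0)·(1/4) + (6)·(5/8) + (6)·(1/8) = 9/2.
2: (1)·(1/4) + (7)·(5/8) + (4)·(1/8) = 41/8.
3: (7)·(1/4) + (10)·(5/8) + (10)·(1/8) = 37/4.
The best pure response is 3 with expected payoff 37/4.

37/4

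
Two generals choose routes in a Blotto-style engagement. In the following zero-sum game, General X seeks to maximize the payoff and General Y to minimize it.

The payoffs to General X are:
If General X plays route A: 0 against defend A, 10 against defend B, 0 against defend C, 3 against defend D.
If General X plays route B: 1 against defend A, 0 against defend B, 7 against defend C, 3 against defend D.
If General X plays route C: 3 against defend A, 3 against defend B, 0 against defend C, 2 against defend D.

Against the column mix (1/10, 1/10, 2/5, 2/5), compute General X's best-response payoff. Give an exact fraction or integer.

route A: (0)·(1/10) + (10)·(1/10) + (0)·(2/5) + (3)·(2/5) = 11/5.
route B: (1)·(1/10) + (0)·(1/10) + (7)·(2/5) + (3)·(2/5) = 41/10.
route C: (3)·(1/10) + (3)·(1/10) + (0)·(2/5) + (2)·(2/5) = 7/5.
The best pure response is route B with expected payoff 41/10.

41/10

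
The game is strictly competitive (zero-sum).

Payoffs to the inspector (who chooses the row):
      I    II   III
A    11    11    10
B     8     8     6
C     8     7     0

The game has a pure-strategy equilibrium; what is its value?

Row minima: 10, 6, 0 → the inspector's maximin is 10.
Column maxima: 11, 11, 10 → the inspectee's minimax is 10.
They coincide at (A, III), so the value is 10.

10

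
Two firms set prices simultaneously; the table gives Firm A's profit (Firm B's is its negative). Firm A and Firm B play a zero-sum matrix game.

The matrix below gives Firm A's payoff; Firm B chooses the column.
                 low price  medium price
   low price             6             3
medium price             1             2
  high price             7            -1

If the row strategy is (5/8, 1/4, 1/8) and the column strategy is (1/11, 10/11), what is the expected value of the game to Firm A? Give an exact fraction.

Against (1/11, 10/11), each row's expected payoff is low price: 36/11; medium price: 21/11; high price: -3/11.
Taking the (5/8, 1/4, 1/8)-weighted average: (5/8)·(36/11) + (1/4)·(21/11) + (1/8)·(-3/11) = 219/88.

219/88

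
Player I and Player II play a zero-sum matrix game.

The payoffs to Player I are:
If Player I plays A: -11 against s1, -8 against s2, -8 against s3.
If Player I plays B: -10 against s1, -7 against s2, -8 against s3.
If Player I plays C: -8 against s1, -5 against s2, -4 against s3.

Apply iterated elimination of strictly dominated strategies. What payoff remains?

-8

Row A is strictly dominated by row C (-8>-11, -5>-8, -4>-8); eliminate A.
Row B is strictly dominated by row C (-8>-10, -5>-7, -4>-8); eliminate B.
Column s3 is strictly dominated by s1 for Player II (-8<-4); eliminate s3.
Column s2 is strictly dominated by s1 for Player II (-8<-5); eliminate s2.
Only (C, s1) remains, with payoff -8.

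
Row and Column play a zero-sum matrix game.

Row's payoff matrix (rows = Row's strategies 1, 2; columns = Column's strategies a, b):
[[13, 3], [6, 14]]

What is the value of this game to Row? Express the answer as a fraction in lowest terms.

82/9

Row minima are 3 and 6, so Row's maximin is 6; column maxima are 13 and 14, so Column's minimax is 13. These differ, so the equilibrium is in mixed strategies.
Let Row play 1 with probability p. Column is indifferent when 13p + 6(1−p) = 3p + 14(1−p), giving p = 4/9.
Let Column play a with probability q. Row is indifferent when 13q + 3(1−q) = 6q + 14(1−q), giving q = 11/18.
The value is 13·(11/18) + (3)·(7/18) = 82/9.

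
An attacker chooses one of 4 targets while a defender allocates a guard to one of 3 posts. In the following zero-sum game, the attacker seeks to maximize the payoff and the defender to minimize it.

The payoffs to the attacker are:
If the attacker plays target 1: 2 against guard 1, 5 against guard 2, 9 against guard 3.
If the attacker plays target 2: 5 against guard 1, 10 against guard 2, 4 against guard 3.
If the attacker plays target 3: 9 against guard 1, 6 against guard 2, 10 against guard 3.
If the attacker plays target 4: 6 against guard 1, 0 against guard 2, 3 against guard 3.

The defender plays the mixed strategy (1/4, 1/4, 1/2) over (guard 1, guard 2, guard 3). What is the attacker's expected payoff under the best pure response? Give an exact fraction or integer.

target 1: (2)·(1/4) + (5)·(1/4) + (9)·(1/2) = 25/4.
target 2: (5)·(1/4) + (10)·(1/4) + (4)·(1/2) = 23/4.
target 3: (9)·(1/4) + (6)·(1/4) + (10)·(1/2) = 35/4.
target 4: (6)·(1/4) + (0)·(1/4) + (3)·(1/2) = 3.
The best pure response is target 3 with expected payoff 35/4.

35/4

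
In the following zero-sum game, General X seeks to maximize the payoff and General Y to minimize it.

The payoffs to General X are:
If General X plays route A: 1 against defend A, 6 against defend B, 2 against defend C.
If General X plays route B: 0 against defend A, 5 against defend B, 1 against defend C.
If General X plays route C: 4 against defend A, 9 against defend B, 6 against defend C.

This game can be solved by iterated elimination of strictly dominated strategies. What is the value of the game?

Row route B is strictly dominated by row route A (1>0, 6>5, 2>1); eliminate route B.
Row route A is strictly dominated by row route C (4>1, 9>6, 6>2); eliminate route A.
Column defend C is strictly dominated by defend A for General Y (4<6); eliminate defend C.
Column defend B is strictly dominated by defend A for General Y (4<9); eliminate defend B.
Only (route C, defend A) remains, with payoff 4.

4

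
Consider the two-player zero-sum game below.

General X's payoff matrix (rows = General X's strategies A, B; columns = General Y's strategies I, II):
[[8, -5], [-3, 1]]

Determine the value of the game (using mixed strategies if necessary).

Row minima are -5 and -3, so General X's maximin is -3; column maxima are 8 and 1, so General Y's minimax is 1. These differ, so the equilibrium is in mixed strategies.
Let General X play A with probability p. General Y is indifferent when 8p − 3(1−p) = −5p + (1−p), giving p = 4/17.
Let General Y play I with probability q. General X is indifferent when 8q − 5(1−q) = −3q + (1−q), giving q = 6/17.
The value is 8·(6/17) + (-5)·(11/17) = -7/17.

-7/17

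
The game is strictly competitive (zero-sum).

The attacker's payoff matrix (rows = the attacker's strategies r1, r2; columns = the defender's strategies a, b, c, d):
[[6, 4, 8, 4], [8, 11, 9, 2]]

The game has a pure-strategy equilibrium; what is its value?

4

Row minima: 4, 2 → the attacker's maximin is 4.
Column maxima: 8, 11, 9, 4 → the defender's minimax is 4.
They coincide at (r1, d), so the value is 4.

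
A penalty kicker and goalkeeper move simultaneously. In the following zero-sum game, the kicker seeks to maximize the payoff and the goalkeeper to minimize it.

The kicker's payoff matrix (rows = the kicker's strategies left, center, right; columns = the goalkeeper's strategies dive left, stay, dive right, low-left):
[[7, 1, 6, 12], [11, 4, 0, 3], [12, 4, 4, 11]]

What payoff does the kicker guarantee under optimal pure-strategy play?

Row minima: 1, 0, 4 → the kicker's maximin is 4.
Column maxima: 12, 4, 6, 12 → the goalkeeper's minimax is 4.
They coincide at (right, stay), so the value is 4.

4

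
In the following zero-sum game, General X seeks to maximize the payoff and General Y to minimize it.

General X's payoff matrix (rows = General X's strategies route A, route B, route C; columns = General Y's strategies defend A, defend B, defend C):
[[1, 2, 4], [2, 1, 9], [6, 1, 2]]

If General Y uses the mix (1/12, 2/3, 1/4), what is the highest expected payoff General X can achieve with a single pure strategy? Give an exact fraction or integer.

37/12

route A: (1)·(1/12) + (2)·(2/3) + (4)·(1/4) = 29/12.
route B: (2)·(1/12) + (1)·(2/3) + (9)·(1/4) = 37/12.
route C: (6)·(1/12) + (1)·(2/3) + (2)·(1/4) = 5/3.
The best pure response is route B with expected payoff 37/12.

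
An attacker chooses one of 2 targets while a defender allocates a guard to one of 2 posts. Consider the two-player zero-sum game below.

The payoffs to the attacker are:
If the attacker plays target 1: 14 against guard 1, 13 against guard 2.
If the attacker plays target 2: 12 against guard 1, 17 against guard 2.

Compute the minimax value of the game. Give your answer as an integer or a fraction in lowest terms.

41/3

Row minima are 13 and 12, so the attacker's maximin is 13; column maxima are 14 and 17, so the defender's minimax is 14. These differ, so the equilibrium is in mixed strategies.
Let the attacker play target 1 with probability p. The defender is indifferent when 14p + 12(1−p) = 13p + 17(1−p), giving p = 5/6.
Let the defender play guard 1 with probability q. The attacker is indifferent when 14q + 13(1−q) = 12q + 17(1−q), giving q = 2/3.
The value is 14·(2/3) + (13)·(1/3) = 41/3.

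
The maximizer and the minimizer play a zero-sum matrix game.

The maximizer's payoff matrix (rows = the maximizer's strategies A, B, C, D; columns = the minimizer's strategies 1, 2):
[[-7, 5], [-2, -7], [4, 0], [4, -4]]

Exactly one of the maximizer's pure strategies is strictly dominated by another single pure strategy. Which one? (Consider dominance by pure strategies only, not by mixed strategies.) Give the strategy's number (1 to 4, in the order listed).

Compare B with C: 4 > -2, 0 > -7.
So C strictly dominates B for the maximizer; B is strictly dominated.

2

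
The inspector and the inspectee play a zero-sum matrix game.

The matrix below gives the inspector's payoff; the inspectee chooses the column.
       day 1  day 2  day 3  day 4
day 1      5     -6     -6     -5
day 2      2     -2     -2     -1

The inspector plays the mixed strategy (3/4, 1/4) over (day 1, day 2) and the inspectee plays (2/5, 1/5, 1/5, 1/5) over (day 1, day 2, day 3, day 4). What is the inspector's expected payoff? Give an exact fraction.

Against (2/5, 1/5, 1/5, 1/5), each row's expected payoff is day 1: -7/5; day 2: -1/5.
Taking the (3/4, 1/4)-weighted average: (3/4)·(-7/5) + (1/4)·(-1/5) = -11/10.

-11/10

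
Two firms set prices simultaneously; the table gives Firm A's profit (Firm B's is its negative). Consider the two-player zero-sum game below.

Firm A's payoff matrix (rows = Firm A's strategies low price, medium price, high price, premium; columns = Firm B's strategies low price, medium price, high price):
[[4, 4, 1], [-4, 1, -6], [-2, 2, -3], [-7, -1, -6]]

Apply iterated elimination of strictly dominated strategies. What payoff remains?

Column medium price is strictly dominated by high price for Firm B (1<4, -6<1, -3<2, -6<-1); eliminate medium price.
Row premium is strictly dominated by row low price (4>-7, 1>-6); eliminate premium.
Row medium price is strictly dominated by row low price (4>-4, 1>-6); eliminate medium price.
Column low price is strictly dominated by high price for Firm B (1<4, -3<-2); eliminate low price.
Row high price is strictly dominated by row low price (1>-3); eliminate high price.
Only (low price, high price) remains, with payoff 1.

1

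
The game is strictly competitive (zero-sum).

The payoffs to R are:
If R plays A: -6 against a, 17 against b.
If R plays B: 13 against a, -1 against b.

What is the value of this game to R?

215/37

Row minima are -6 and -1, so R's maximin is -1; column maxima are 13 and 17, so C's minimax is 13. These differ, so the equilibrium is in mixed strategies.
Let R play A with probability p. C is indifferent when −6p + 13(1−p) = 17p − (1−p), giving p = 14/37.
Let C play a with probability q. R is indifferent when −6q + 17(1−q) = 13q − (1−q), giving q = 18/37.
The value is -6·(18/37) + (17)·(19/37) = 215/37.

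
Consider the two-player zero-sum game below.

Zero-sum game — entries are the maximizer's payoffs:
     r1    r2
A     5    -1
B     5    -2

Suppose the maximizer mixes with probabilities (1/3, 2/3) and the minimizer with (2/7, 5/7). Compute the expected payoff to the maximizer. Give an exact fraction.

Against (2/7, 5/7), each row's expected payoff is A: 5/7; B: 0.
Taking the (1/3, 2/3)-weighted average: (1/3)·(5/7) + (2/3)·(0) = 5/21.

5/21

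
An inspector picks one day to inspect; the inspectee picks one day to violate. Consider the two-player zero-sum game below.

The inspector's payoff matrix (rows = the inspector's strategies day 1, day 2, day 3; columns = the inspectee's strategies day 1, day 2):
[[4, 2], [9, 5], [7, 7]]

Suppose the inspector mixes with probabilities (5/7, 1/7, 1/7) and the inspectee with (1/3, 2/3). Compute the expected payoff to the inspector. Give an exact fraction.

80/21

Against (1/3, 2/3), each row's expected payoff is day 1: 8/3; day 2: 19/3; day 3: 7.
Taking the (5/7, 1/7, 1/7)-weighted average: (5/7)·(8/3) + (1/7)·(19/3) + (1/7)·(7) = 80/21.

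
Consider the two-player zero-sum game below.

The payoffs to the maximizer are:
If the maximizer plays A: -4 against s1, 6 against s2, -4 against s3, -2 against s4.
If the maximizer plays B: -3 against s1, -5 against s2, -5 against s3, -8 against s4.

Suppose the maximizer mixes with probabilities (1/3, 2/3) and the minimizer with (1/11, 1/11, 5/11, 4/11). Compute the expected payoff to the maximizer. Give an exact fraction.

Against (1/11, 1/11, 5/11, 4/11), each row's expected payoff is A: -26/11; B: -65/11.
Taking the (1/3, 2/3)-weighted average: (1/3)·(-26/11) + (2/3)·(-65/11) = -52/11.

-52/11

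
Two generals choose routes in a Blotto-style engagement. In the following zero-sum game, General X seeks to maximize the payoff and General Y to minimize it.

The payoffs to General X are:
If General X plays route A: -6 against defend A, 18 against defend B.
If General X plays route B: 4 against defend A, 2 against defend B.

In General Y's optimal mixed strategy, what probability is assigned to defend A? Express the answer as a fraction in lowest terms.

8/13

Row minima are -6 and 2, so General X's maximin is 2; column maxima are 4 and 18, so General Y's minimax is 4. These differ, so the equilibrium is in mixed strategies.
Let General Y play defend A with probability q. General X is indifferent when −6q + 18(1−q) = 4q + 2(1−q), giving q = 8/13.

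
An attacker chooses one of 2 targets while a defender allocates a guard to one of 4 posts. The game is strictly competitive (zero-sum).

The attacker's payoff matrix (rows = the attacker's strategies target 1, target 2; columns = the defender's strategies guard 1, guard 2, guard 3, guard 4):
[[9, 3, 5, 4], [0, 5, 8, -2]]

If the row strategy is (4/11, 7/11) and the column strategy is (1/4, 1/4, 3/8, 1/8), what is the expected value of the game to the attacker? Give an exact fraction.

Against (1/4, 1/4, 3/8, 1/8), each row's expected payoff is target 1: 43/8; target 2: 4.
Taking the (4/11, 7/11)-weighted average: (4/11)·(43/8) + (7/11)·(4) = 9/2.

9/2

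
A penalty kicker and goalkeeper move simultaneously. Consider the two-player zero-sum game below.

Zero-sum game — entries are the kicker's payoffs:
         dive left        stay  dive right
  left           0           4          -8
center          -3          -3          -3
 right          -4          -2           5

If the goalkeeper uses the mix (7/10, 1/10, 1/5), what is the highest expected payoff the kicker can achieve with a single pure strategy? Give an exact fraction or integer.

-6/5

left: (0)·(7/10) + (4)·(1/10) + (-8)·(1/5) = -6/5.
center: (-3)·(7/10) + (-3)·(1/10) + (-3)·(1/5) = -3.
right: (-4)·(7/10) + (-2)·(1/10) + (5)·(1/5) = -2.
The best pure response is left with expected payoff -6/5.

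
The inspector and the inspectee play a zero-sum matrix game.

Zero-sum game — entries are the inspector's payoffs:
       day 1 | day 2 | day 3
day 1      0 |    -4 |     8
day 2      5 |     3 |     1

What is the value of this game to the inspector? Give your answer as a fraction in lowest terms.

Column day 1 is strictly dominated by day 2 for the inspectee (it gives the inspector more in every row).
The remaining 2×2 game on (day 1, day 2) × (day 2, day 3) has no saddle point. Let the inspector play day 1 with probability p; indifference gives −4p + 3(1−p) = 8p + (1−p), so p = 1/7.
Similarly the inspectee's optimal q on day 2 is 1/2, and the value is -4·(1/2) + (8)·(1/2) = 2.

2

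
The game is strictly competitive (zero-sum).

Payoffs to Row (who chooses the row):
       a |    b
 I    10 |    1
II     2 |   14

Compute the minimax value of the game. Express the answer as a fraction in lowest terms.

Row minima are 1 and 2, so Row's maximin is 2; column maxima are 10 and 14, so Column's minimax is 10. These differ, so the equilibrium is in mixed strategies.
Let Row play I with probability p. Column is indifferent when 10p + 2(1−p) = p + 14(1−p), giving p = 4/7.
Let Column play a with probability q. Row is indifferent when 10q + (1−q) = 2q + 14(1−q), giving q = 13/21.
The value is 10·(13/21) + (1)·(8/21) = 46/7.

46/7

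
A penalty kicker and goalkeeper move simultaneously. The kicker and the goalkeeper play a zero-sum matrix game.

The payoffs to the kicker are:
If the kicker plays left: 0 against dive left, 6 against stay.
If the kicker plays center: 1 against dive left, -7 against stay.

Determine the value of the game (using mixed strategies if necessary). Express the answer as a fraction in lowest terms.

Row minima are 0 and -7, so the kicker's maximin is 0; column maxima are 1 and 6, so the goalkeeper's minimax is 1. These differ, so the equilibrium is in mixed strategies.
Let the kicker play left with probability p. The goalkeeper is indifferent when (1−p) = 6p − 7(1−p), giving p = 4/7.
Let the goalkeeper play dive left with probability q. The kicker is indifferent when 6(1−q) = q − 7(1−q), giving q = 13/14.
The value is 0·(13/14) + (6)·(1/14) = 3/7.

3/7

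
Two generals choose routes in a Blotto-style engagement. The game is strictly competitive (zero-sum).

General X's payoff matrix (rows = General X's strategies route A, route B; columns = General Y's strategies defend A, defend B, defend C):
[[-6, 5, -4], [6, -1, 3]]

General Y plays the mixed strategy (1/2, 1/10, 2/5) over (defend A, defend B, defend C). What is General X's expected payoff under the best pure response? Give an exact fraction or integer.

route A: (-6)·(1/2) + (5)·(1/10) + (-4)·(2/5) = -41/10.
route B: (6)·(1/2) + (-1)·(1/10) + (3)·(2/5) = 41/10.
The best pure response is route B with expected payoff 41/10.

41/10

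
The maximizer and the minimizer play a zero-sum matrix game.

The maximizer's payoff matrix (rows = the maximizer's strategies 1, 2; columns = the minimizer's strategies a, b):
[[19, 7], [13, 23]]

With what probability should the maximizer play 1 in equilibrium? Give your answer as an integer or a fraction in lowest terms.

5/11

Row minima are 7 and 13, so the maximizer's maximin is 13; column maxima are 19 and 23, so the minimizer's minimax is 19. These differ, so the equilibrium is in mixed strategies.
Let the maximizer play 1 with probability p. The minimizer is indifferent when 19p + 13(1−p) = 7p + 23(1−p), giving p = 5/11.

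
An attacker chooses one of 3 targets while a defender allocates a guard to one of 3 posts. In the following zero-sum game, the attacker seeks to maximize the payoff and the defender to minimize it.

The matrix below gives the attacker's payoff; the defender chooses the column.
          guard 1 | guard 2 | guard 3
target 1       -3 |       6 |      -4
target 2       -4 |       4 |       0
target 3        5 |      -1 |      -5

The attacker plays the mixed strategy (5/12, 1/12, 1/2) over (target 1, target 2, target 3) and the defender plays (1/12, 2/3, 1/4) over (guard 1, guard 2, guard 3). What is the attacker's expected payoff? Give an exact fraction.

85/144

Against (1/12, 2/3, 1/4), each row's expected payoff is target 1: 11/4; target 2: 7/3; target 3: -3/2.
Taking the (5/12, 1/12, 1/2)-weighted average: (5/12)·(11/4) + (1/12)·(7/3) + (1/2)·(-3/2) = 85/144.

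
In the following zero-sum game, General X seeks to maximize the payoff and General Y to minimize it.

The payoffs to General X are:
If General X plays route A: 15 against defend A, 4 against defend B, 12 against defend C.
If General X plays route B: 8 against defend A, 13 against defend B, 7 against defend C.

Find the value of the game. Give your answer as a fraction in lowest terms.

Column defend A is strictly dominated by defend C for General Y (it gives General X more in every row).
The remaining 2×2 game on (route A, route B) × (defend B, defend C) has no saddle point. Let General X play route A with probability p; indifference gives 4p + 13(1−p) = 12p + 7(1−p), so p = 3/7.
Similarly General Y's optimal q on defend B is 5/14, and the value is 4·(5/14) + (12)·(9/14) = 64/7.

64/7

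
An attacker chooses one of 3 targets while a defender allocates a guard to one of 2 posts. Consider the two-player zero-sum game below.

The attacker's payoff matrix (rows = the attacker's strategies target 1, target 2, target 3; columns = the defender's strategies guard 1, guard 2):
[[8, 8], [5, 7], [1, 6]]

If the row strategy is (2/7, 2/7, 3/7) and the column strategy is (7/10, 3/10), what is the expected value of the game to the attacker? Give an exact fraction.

347/70

Against (7/10, 3/10), each row's expected payoff is target 1: 8; target 2: 28/5; target 3: 5/2.
Taking the (2/7, 2/7, 3/7)-weighted average: (2/7)·(8) + (2/7)·(28/5) + (3/7)·(5/2) = 347/70.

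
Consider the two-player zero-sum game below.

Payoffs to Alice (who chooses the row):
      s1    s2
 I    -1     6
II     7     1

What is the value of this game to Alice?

43/13

Row minima are -1 and 1, so Alice's maximin is 1; column maxima are 7 and 6, so Bob's minimax is 6. These differ, so the equilibrium is in mixed strategies.
Let Alice play I with probability p. Bob is indifferent when −p + 7(1−p) = 6p + (1−p), giving p = 6/13.
Let Bob play s1 with probability q. Alice is indifferent when −q + 6(1−q) = 7q + (1−q), giving q = 5/13.
The value is -1·(5/13) + (6)·(8/13) = 43/13.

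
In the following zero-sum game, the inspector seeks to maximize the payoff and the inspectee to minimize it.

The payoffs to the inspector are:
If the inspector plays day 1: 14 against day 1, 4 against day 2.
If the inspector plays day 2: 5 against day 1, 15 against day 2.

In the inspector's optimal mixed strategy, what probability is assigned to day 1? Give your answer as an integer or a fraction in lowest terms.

Row minima are 4 and 5, so the inspector's maximin is 5; column maxima are 14 and 15, so the inspectee's minimax is 14. These differ, so the equilibrium is in mixed strategies.
Let the inspector play day 1 with probability p. The inspectee is indifferent when 14p + 5(1−p) = 4p + 15(1−p), giving p = 1/2.

1/2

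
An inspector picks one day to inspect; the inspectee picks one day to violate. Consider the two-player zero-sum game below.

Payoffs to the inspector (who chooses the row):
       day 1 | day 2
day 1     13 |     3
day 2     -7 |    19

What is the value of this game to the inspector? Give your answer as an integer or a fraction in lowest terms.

Row minima are 3 and -7, so the inspector's maximin is 3; column maxima are 13 and 19, so the inspectee's minimax is 13. These differ, so the equilibrium is in mixed strategies.
Let the inspector play day 1 with probability p. The inspectee is indifferent when 13p − 7(1−p) = 3p + 19(1−p), giving p = 13/18.
Let the inspectee play day 1 with probability q. The inspector is indifferent when 13q + 3(1−q) = −7q + 19(1−q), giving q = 4/9.
The value is 13·(4/9) + (3)·(5/9) = 67/9.

67/9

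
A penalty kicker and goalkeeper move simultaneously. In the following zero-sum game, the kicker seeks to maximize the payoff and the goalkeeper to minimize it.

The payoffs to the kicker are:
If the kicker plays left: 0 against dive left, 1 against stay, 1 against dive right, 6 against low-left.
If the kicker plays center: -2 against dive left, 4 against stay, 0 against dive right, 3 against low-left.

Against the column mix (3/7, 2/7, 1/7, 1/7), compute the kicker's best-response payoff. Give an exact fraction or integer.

left: (0)·(3/7) + (1)·(2/7) + (1)·(1/7) + (6)·(1/7) = 9/7.
center: (-2)·(3/7) + (4)·(2/7) + (0)·(1/7) + (3)·(1/7) = 5/7.
The best pure response is left with expected payoff 9/7.

9/7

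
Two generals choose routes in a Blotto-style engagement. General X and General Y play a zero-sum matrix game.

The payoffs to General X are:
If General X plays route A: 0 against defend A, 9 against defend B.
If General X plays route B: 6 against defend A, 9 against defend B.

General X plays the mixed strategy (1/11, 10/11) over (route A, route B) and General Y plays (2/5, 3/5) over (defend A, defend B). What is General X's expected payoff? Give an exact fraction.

Against (2/5, 3/5), each row's expected payoff is route A: 27/5; route B: 39/5.
Taking the (1/11, 10/11)-weighted average: (1/11)·(27/5) + (10/11)·(39/5) = 417/55.

417/55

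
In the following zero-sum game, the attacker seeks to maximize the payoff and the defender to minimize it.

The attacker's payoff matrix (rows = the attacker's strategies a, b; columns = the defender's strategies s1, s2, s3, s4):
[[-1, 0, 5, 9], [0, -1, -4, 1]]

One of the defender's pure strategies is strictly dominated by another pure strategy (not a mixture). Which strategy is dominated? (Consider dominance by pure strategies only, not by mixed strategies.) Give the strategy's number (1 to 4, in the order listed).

4

The defender prefers columns that give the attacker less. Compare s4 with s1: -1 < 9, 0 < 1.
So s1 strictly dominates s4 for the defender; s4 is strictly dominated.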